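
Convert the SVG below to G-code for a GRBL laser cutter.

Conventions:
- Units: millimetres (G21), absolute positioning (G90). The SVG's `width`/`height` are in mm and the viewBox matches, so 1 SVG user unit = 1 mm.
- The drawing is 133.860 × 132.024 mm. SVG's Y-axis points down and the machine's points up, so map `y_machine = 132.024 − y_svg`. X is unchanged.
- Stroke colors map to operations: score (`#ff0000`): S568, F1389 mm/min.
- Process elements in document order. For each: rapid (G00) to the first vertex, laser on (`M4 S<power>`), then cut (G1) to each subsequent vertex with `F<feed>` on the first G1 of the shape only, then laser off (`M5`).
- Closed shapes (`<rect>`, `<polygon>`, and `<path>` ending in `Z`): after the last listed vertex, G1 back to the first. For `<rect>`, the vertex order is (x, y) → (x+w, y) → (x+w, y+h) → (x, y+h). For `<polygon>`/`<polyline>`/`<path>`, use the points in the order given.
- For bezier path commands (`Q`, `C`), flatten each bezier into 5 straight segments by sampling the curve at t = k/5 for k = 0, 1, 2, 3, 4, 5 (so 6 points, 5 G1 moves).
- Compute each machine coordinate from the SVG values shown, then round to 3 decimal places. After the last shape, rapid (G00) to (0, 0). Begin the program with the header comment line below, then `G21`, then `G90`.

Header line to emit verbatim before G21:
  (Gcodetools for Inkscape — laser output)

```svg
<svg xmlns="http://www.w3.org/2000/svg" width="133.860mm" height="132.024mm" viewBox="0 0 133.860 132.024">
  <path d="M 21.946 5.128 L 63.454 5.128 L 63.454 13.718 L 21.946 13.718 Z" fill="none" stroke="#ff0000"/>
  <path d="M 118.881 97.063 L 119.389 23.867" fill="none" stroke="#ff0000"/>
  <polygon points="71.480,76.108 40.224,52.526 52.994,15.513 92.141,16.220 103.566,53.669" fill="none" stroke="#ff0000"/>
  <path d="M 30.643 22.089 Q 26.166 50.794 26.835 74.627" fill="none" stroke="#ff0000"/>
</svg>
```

1 u = 1 mm; y_m = 132.024 − y.

[1] `<path>` rectangle, #ff0000→score S568 F1389: (21.946,126.896) → (63.454,126.896) → (63.454,118.306) → (21.946,118.306) → (21.946,126.896) (closed)

[2] `<path>` line segment, #ff0000→score S568 F1389: (118.881,34.961) → (119.389,108.157)

[3] `<polygon>` regular polygon, #ff0000→score S568 F1389: (71.480,55.916) → (40.224,79.498) → (52.994,116.511) → (92.141,115.804) → (103.566,78.355) → (71.480,55.916) (closed)

[4] `<path>` quadratic bezier, #ff0000→score S568 F1389: (30.643,109.935) → (29.058,98.648) → (27.885,87.751) → (27.123,77.243) → (26.773,67.125) → (26.835,57.397)

(Gcodetools for Inkscape — laser output)
G21
G90
G00 X21.946 Y126.896
M4 S568
G1 X63.454 Y126.896 F1389
G1 X63.454 Y118.306
G1 X21.946 Y118.306
G1 X21.946 Y126.896
M5
G00 X118.881 Y34.961
M4 S568
G1 X119.389 Y108.157 F1389
M5
G00 X71.480 Y55.916
M4 S568
G1 X40.224 Y79.498 F1389
G1 X52.994 Y116.511
G1 X92.141 Y115.804
G1 X103.566 Y78.355
G1 X71.480 Y55.916
M5
G00 X30.643 Y109.935
M4 S568
G1 X29.058 Y98.648 F1389
G1 X27.885 Y87.751
G1 X27.123 Y77.243
G1 X26.773 Y67.125
G1 X26.835 Y57.397
M5
G00 X0.000 Y0.000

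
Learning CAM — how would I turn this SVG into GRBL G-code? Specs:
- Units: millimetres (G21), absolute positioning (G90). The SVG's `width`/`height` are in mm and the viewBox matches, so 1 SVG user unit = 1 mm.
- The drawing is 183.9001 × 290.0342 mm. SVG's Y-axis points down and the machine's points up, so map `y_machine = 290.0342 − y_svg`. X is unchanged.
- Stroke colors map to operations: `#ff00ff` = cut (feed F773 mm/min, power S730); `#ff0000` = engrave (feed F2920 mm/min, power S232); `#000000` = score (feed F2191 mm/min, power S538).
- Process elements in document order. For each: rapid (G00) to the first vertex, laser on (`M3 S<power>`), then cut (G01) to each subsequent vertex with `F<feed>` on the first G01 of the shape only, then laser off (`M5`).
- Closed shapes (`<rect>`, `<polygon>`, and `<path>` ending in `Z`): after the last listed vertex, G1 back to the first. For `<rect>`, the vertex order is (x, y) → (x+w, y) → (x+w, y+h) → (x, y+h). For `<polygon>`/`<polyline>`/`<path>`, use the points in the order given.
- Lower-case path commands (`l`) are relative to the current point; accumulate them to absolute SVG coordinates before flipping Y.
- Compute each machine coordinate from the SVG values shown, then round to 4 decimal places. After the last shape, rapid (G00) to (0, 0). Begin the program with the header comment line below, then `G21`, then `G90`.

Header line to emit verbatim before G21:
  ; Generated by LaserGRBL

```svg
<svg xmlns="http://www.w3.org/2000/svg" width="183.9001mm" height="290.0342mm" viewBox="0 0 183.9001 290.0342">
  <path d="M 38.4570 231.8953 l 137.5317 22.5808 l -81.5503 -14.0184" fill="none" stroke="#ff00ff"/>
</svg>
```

; Generated by LaserGRBL
G21
G90
G00 X38.4570 Y58.1389
M3 S730
G01 X175.9887 Y35.5581 F773
G01 X94.4384 Y49.5765
M5
G00 X0.0000 Y0.0000

Since the viewBox matches the mm dimensions, user units are millimetres directly. The only transform is the Y-flip y_m = 290.0342 − y_svg.

Shape 1 is a open polyline drawn with `<path>`. Its stroke #ff00ff means cut at S730, F773. After flipping Y the toolpath is (38.4570,58.1389) → (175.9887,35.5581) → (94.4384,49.5765).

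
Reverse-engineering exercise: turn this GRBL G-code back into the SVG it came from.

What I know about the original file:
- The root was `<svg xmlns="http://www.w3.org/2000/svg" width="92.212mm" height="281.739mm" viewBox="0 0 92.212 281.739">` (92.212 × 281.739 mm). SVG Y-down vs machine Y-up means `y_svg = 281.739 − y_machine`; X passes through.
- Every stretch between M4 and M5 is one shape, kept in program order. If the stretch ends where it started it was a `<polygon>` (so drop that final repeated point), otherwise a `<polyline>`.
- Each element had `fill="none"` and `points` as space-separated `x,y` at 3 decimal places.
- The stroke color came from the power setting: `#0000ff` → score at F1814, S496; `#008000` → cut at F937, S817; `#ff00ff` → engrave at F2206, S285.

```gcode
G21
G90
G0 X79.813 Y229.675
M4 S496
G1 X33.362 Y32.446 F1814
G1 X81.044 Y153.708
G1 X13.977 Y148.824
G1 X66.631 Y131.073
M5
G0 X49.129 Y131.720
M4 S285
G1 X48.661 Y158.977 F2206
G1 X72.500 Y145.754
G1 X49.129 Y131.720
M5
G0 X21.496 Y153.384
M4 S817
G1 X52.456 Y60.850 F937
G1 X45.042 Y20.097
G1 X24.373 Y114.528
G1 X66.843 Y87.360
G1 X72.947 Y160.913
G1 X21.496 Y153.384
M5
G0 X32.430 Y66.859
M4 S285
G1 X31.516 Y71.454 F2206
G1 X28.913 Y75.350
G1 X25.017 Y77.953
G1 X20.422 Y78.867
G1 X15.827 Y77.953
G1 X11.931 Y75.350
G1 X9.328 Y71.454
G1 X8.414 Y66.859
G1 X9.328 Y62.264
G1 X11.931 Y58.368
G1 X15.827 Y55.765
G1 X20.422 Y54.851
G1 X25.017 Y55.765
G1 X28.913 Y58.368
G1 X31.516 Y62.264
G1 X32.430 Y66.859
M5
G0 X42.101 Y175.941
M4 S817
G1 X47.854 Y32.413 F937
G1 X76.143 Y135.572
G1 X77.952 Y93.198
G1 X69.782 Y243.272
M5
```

Each laser-on run becomes one SVG element. Flip Y back into SVG space with y_svg = 281.739 − y_machine.

Run 1: power S496 maps to stroke `#0000ff` (score). The run is open, so emit a `<polyline>` with points (Y-flipped): 79.813,52.064 33.362,249.293 81.044,128.031 13.977,132.915 66.631,150.666.

Run 2: the run's S285 means `#ff00ff` (engrave). The run returns to its start, so emit a `<polygon>` with points (Y-flipped): 49.129,150.019 48.661,122.762 72.500,135.985.

Run 3: S817 ⇒ cut layer `#008000`. The run returns to its start, so emit a `<polygon>` with points (Y-flipped): 21.496,128.355 52.456,220.889 45.042,261.642 24.373,167.211 66.843,194.379 72.947,120.826.

Run 4: S285 ⇒ engrave layer `#ff00ff`. The run returns to its start, so emit a `<polygon>` with points (Y-flipped): 32.430,214.880 31.516,210.285 28.913,206.389 25.017,203.786 20.422,202.872 15.827,203.786 11.931,206.389 9.328,210.285 8.414,214.880 9.328,219.475 11.931,223.371 15.827,225.974 20.422,226.888 25.017,225.974 28.913,223.371 31.516,219.475.

Run 5: the run's S817 means `#008000` (cut). The run is open, so emit a `<polyline>` with points (Y-flipped): 42.101,105.798 47.854,249.326 76.143,146.167 77.952,188.541 69.782,38.467.

<svg xmlns="http://www.w3.org/2000/svg" width="92.212mm" height="281.739mm" viewBox="0 0 92.212 281.739">
  <polyline points="79.813,52.064 33.362,249.293 81.044,128.031 13.977,132.915 66.631,150.666" fill="none" stroke="#0000ff"/>
  <polygon points="49.129,150.019 48.661,122.762 72.500,135.985" fill="none" stroke="#ff00ff"/>
  <polygon points="21.496,128.355 52.456,220.889 45.042,261.642 24.373,167.211 66.843,194.379 72.947,120.826" fill="none" stroke="#008000"/>
  <polygon points="32.430,214.880 31.516,210.285 28.913,206.389 25.017,203.786 20.422,202.872 15.827,203.786 11.931,206.389 9.328,210.285 8.414,214.880 9.328,219.475 11.931,223.371 15.827,225.974 20.422,226.888 25.017,225.974 28.913,223.371 31.516,219.475" fill="none" stroke="#ff00ff"/>
  <polyline points="42.101,105.798 47.854,249.326 76.143,146.167 77.952,188.541 69.782,38.467" fill="none" stroke="#008000"/>
</svg>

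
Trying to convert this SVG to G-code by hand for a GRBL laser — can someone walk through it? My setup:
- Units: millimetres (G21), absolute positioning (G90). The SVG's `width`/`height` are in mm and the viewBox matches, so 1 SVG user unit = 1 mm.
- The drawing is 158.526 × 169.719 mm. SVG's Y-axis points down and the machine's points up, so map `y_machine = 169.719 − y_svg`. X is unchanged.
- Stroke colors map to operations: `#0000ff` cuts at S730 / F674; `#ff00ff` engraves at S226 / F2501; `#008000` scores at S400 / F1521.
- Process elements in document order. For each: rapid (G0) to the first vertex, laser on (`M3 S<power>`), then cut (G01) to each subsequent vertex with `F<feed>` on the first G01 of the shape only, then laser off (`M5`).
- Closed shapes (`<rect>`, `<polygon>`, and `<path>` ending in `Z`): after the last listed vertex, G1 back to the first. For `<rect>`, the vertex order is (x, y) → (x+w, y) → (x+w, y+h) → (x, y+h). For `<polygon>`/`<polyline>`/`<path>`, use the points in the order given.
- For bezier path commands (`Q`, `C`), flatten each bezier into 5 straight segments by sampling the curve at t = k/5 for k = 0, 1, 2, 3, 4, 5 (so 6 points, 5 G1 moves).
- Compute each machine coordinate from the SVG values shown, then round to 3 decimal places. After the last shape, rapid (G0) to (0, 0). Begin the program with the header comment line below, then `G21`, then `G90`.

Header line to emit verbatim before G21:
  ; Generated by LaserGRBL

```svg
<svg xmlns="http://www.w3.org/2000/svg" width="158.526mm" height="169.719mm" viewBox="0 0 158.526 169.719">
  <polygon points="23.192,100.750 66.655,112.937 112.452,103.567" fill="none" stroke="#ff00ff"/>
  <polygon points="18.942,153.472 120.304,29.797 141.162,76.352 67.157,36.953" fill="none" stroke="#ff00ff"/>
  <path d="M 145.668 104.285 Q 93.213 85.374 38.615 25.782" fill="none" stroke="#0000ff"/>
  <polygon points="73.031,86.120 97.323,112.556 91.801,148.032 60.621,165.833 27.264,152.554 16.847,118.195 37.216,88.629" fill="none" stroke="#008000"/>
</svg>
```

; Generated by LaserGRBL
G21
G90
G0 X23.192 Y68.969
M3 S226
G01 X66.655 Y56.782 F2501
G01 X112.452 Y66.152
G01 X23.192 Y68.969
M5
G0 X18.942 Y16.247
M3 S226
G01 X120.304 Y139.922 F2501
G01 X141.162 Y93.367
G01 X67.157 Y132.766
G01 X18.942 Y16.247
M5
G0 X145.668 Y65.434
M3 S730
G01 X124.600 Y74.626 F674
G01 X103.361 Y87.072
G01 X81.951 Y102.772
G01 X60.368 Y121.727
G01 X38.615 Y143.937
M5
G0 X73.031 Y83.599
M3 S400
G01 X97.323 Y57.163 F1521
G01 X91.801 Y21.687
G01 X60.621 Y3.886
G01 X27.264 Y17.165
G01 X16.847 Y51.524
G01 X37.216 Y81.090
G01 X73.031 Y83.599
M5
G0 X0.000 Y0.000

viewBox `0 0 158.526 169.719` with mm width/height → 1 unit = 1 mm. Flip: y_m = 169.719 − y_svg.

**Shape 1** — `<polygon>` closed polygon, stroke `#ff00ff` → engrave (S226, F2501). Machine vertices: (23.192,68.969) → (66.655,56.782) → (112.452,66.152) → (23.192,68.969). Closed: final G1 returns to the first vertex.

**Shape 2** — `<polygon>` closed polygon, stroke `#ff00ff` → engrave (S226, F2501). Machine vertices: (18.942,16.247) → (120.304,139.922) → (141.162,93.367) → (67.157,132.766) → (18.942,16.247). Closed: final G1 returns to the first vertex.

**Shape 3** — `<path>` quadratic bezier, stroke `#0000ff` → cut (S730, F674). Control points (SVG): P0=(145.668,104.285), P1=(93.213,85.374), P2=(38.615,25.782); sampled at t=k/5. Machine vertices: (145.668,65.434) → (124.600,74.626) → (103.361,87.072) → (81.951,102.772) → (60.368,121.727) → (38.615,143.937). Open path.

**Shape 4** — `<polygon>` regular polygon, stroke `#008000` → score (S400, F1521). Machine vertices: (73.031,83.599) → (97.323,57.163) → (91.801,21.687) → (60.621,3.886) → (27.264,17.165) → (16.847,51.524) → (37.216,81.090) → (73.031,83.599). Closed: final G1 returns to the first vertex.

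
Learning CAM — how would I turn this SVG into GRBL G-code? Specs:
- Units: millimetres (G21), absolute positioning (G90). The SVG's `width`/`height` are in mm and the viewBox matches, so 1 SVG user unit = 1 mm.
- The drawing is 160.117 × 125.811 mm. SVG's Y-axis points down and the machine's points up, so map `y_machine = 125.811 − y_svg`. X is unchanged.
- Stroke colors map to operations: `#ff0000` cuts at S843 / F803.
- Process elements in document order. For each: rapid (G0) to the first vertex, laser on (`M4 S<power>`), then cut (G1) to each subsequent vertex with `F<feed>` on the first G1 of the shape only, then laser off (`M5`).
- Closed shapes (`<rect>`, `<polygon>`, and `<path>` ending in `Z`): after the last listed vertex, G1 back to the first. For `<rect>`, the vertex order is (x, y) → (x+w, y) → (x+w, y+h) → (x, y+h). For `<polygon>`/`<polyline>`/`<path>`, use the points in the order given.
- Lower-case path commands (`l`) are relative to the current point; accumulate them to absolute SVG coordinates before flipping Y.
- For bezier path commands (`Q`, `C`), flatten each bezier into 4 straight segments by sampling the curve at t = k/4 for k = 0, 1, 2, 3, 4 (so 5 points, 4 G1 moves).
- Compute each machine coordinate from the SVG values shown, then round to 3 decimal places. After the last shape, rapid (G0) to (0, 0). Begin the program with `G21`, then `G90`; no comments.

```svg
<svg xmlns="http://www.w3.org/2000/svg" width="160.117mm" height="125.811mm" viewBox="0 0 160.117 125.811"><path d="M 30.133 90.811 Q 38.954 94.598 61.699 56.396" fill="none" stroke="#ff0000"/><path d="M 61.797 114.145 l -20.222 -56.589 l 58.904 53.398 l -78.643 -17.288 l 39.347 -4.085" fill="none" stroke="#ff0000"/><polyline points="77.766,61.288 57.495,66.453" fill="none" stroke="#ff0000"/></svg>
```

viewBox `0 0 160.117 125.811` with mm width/height → 1 unit = 1 mm. Flip: y_m = 125.811 − y_svg.

**Shape 1** — `<path>` quadratic bezier, stroke `#ff0000` → cut (S843, F803). Control points (SVG): P0=(30.133,90.811), P1=(38.954,94.598), P2=(61.699,56.396); sampled at t=k/4. Machine vertices: (30.133,35.000) → (35.414,35.731) → (42.435,41.710) → (51.197,52.938) → (61.699,69.415). Open path.

**Shape 2** — `<path>` open polyline, stroke `#ff0000` → cut (S843, F803). Machine vertices: (61.797,11.666) → (41.575,68.255) → (100.479,14.857) → (21.836,32.145) → (61.183,36.230). Open path.

**Shape 3** — `<polyline>` line segment, stroke `#ff0000` → cut (S843, F803). Machine vertices: (77.766,64.523) → (57.495,59.358). Open path.

G21
G90
G0 X30.133 Y35.000
M4 S843
G1 X35.414 Y35.731 F803
G1 X42.435 Y41.710
G1 X51.197 Y52.938
G1 X61.699 Y69.415
M5
G0 X61.797 Y11.666
M4 S843
G1 X41.575 Y68.255 F803
G1 X100.479 Y14.857
G1 X21.836 Y32.145
G1 X61.183 Y36.230
M5
G0 X77.766 Y64.523
M4 S843
G1 X57.495 Y59.358 F803
M5
G0 X0.000 Y0.000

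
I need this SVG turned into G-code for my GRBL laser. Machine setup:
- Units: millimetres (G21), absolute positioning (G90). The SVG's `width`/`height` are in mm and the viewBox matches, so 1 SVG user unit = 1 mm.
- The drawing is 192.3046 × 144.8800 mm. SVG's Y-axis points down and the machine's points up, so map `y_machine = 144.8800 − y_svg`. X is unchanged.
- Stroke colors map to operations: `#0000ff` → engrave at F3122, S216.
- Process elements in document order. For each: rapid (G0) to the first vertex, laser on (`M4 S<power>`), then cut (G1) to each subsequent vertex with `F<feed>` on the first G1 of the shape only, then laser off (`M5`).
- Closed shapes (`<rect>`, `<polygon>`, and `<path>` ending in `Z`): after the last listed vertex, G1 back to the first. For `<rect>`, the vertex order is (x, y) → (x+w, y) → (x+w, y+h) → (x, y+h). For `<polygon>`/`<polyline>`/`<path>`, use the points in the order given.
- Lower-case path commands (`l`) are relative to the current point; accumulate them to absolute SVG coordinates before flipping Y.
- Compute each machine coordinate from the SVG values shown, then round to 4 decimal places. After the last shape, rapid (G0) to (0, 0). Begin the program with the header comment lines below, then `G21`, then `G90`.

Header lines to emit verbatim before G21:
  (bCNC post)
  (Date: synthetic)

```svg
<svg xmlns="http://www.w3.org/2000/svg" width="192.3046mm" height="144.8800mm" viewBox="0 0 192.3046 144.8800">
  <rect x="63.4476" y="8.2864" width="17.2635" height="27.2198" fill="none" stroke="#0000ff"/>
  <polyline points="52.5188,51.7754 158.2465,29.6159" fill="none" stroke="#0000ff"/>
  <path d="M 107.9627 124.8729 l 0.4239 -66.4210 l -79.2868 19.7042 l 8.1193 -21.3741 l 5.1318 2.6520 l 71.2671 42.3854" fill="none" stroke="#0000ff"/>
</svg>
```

(bCNC post)
(Date: synthetic)
G21
G90
G0 X63.4476 Y136.5936
M4 S216
G1 X80.7111 Y136.5936 F3122
G1 X80.7111 Y109.3738
G1 X63.4476 Y109.3738
G1 X63.4476 Y136.5936
M5
G0 X52.5188 Y93.1046
M4 S216
G1 X158.2465 Y115.2641 F3122
M5
G0 X107.9627 Y20.0071
M4 S216
G1 X108.3866 Y86.4281 F3122
G1 X29.0998 Y66.7239
G1 X37.2191 Y88.0980
G1 X42.3509 Y85.4460
G1 X113.6180 Y43.0606
M5
G0 X0.0000 Y0.0000

Since the viewBox matches the mm dimensions, user units are millimetres directly. The only transform is the Y-flip y_m = 144.8800 − y_svg.

Shape 1 is a rectangle drawn with `<rect>`. Its stroke #0000ff means engrave at S216, F3122. After flipping Y the toolpath is (63.4476,136.5936) → (80.7111,136.5936) → (80.7111,109.3738) → (63.4476,109.3738) → (63.4476,136.5936), returning to the start.

Shape 2 is a line segment drawn with `<polyline>`. Its stroke #0000ff means engrave at S216, F3122. After flipping Y the toolpath is (52.5188,93.1046) → (158.2465,115.2641).

Shape 3 is a open polyline drawn with `<path>`. Its stroke #0000ff means engrave at S216, F3122. After flipping Y the toolpath is (107.9627,20.0071) → (108.3866,86.4281) → (29.0998,66.7239) → (37.2191,88.0980) → (42.3509,85.4460) → (113.6180,43.0606).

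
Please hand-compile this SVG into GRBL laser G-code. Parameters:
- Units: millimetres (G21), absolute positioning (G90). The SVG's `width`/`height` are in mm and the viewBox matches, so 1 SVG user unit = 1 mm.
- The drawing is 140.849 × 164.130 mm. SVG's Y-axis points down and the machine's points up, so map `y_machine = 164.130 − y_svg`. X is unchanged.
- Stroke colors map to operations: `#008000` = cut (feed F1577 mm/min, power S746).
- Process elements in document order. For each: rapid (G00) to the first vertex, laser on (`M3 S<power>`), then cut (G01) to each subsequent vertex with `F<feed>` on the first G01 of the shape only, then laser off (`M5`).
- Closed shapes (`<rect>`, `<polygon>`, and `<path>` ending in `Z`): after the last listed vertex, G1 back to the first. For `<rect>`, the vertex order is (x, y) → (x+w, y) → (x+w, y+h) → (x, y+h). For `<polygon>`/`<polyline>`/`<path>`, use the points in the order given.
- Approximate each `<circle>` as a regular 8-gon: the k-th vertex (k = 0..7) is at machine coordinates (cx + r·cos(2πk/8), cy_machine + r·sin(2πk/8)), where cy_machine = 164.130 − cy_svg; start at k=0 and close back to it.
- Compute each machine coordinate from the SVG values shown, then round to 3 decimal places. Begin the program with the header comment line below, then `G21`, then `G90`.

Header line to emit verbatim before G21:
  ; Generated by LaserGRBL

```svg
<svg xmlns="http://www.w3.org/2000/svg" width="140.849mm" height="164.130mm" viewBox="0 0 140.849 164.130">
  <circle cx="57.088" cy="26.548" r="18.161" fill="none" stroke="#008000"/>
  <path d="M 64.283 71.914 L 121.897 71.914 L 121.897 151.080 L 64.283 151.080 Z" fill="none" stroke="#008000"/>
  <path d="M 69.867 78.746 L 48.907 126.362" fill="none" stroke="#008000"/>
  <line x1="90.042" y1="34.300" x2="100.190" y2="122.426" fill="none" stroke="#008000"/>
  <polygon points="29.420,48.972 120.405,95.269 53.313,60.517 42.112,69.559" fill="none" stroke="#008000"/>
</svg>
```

; Generated by LaserGRBL
G21
G90
G00 X75.249 Y137.582
M3 S746
G01 X69.930 Y150.424 F1577
G01 X57.088 Y155.743
G01 X44.246 Y150.424
G01 X38.927 Y137.582
G01 X44.246 Y124.740
G01 X57.088 Y119.421
G01 X69.930 Y124.740
G01 X75.249 Y137.582
M5
G00 X64.283 Y92.216
M3 S746
G01 X121.897 Y92.216 F1577
G01 X121.897 Y13.050
G01 X64.283 Y13.050
G01 X64.283 Y92.216
M5
G00 X69.867 Y85.384
M3 S746
G01 X48.907 Y37.768 F1577
M5
G00 X90.042 Y129.830
M3 S746
G01 X100.190 Y41.704 F1577
M5
G00 X29.420 Y115.158
M3 S746
G01 X120.405 Y68.861 F1577
G01 X53.313 Y103.613
G01 X42.112 Y94.571
G01 X29.420 Y115.158
M5

Since the viewBox matches the mm dimensions, user units are millimetres directly. The only transform is the Y-flip y_m = 164.130 − y_svg.

Shape 1 is a circle drawn with `<circle>`. Its stroke #008000 means cut at S746, F1577. After flipping Y the toolpath is (75.249,137.582) → (69.930,150.424) → (57.088,155.743) → (44.246,150.424) → (38.927,137.582) → (44.246,124.740) → (57.088,119.421) → (69.930,124.740) → (75.249,137.582), returning to the start.

Shape 2 is a rectangle drawn with `<path>`. Its stroke #008000 means cut at S746, F1577. After flipping Y the toolpath is (64.283,92.216) → (121.897,92.216) → (121.897,13.050) → (64.283,13.050) → (64.283,92.216), returning to the start.

Shape 3 is a line segment drawn with `<path>`. Its stroke #008000 means cut at S746, F1577. After flipping Y the toolpath is (69.867,85.384) → (48.907,37.768).

Shape 4 is a line segment drawn with `<line>`. Its stroke #008000 means cut at S746, F1577. After flipping Y the toolpath is (90.042,129.830) → (100.190,41.704).

Shape 5 is a closed polygon drawn with `<polygon>`. Its stroke #008000 means cut at S746, F1577. After flipping Y the toolpath is (29.420,115.158) → (120.405,68.861) → (53.313,103.613) → (42.112,94.571) → (29.420,115.158), returning to the start.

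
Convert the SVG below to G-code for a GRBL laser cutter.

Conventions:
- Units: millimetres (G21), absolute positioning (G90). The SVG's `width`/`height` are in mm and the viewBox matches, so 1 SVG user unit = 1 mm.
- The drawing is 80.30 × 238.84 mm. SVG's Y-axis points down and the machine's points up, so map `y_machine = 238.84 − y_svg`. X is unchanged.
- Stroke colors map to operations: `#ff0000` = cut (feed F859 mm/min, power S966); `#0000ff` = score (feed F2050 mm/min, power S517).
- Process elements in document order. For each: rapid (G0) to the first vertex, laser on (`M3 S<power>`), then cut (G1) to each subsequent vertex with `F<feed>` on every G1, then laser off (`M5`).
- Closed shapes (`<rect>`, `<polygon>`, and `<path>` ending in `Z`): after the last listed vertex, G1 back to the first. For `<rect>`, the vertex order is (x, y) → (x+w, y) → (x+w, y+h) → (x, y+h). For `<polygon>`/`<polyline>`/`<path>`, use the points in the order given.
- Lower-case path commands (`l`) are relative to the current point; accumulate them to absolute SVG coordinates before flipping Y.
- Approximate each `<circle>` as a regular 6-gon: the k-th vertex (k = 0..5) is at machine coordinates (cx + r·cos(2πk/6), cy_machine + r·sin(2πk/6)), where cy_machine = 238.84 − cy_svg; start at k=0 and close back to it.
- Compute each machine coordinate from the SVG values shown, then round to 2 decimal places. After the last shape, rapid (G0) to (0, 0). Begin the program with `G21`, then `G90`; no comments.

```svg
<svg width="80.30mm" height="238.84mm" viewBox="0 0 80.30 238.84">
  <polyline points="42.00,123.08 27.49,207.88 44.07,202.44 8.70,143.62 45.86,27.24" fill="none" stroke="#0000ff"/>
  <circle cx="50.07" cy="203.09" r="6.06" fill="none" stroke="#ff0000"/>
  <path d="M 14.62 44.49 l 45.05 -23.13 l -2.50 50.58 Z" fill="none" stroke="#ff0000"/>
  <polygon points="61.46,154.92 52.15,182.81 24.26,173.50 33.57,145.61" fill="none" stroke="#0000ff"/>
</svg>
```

G21
G90
G0 X42.00 Y115.76
M3 S517
G1 X27.49 Y30.96 F2050
G1 X44.07 Y36.40 F2050
G1 X8.70 Y95.22 F2050
G1 X45.86 Y211.60 F2050
M5
G0 X56.13 Y35.75
M3 S966
G1 X53.10 Y41.00 F859
G1 X47.04 Y41.00 F859
G1 X44.01 Y35.75 F859
G1 X47.04 Y30.50 F859
G1 X53.10 Y30.50 F859
G1 X56.13 Y35.75 F859
M5
G0 X14.62 Y194.35
M3 S966
G1 X59.67 Y217.48 F859
G1 X57.17 Y166.90 F859
G1 X14.62 Y194.35 F859
M5
G0 X61.46 Y83.92
M3 S517
G1 X52.15 Y56.03 F2050
G1 X24.26 Y65.34 F2050
G1 X33.57 Y93.23 F2050
G1 X61.46 Y83.92 F2050
M5
G0 X0.00 Y0.00

Since the viewBox matches the mm dimensions, user units are millimetres directly. The only transform is the Y-flip y_m = 238.84 − y_svg.

Shape 1 is a open polyline drawn with `<polyline>`. Its stroke #0000ff means score at S517, F2050. After flipping Y the toolpath is (42.00,115.76) → (27.49,30.96) → (44.07,36.40) → (8.70,95.22) → (45.86,211.60).

Shape 2 is a circle drawn with `<circle>`. Its stroke #ff0000 means cut at S966, F859. After flipping Y the toolpath is (56.13,35.75) → (53.10,41.00) → (47.04,41.00) → (44.01,35.75) → (47.04,30.50) → (53.10,30.50) → (56.13,35.75), returning to the start.

Shape 3 is a regular polygon drawn with `<path>`. Its stroke #ff0000 means cut at S966, F859. After flipping Y the toolpath is (14.62,194.35) → (59.67,217.48) → (57.17,166.90) → (14.62,194.35), returning to the start.

Shape 4 is a regular polygon drawn with `<polygon>`. Its stroke #0000ff means score at S517, F2050. After flipping Y the toolpath is (61.46,83.92) → (52.15,56.03) → (24.26,65.34) → (33.57,93.23) → (61.46,83.92), returning to the start.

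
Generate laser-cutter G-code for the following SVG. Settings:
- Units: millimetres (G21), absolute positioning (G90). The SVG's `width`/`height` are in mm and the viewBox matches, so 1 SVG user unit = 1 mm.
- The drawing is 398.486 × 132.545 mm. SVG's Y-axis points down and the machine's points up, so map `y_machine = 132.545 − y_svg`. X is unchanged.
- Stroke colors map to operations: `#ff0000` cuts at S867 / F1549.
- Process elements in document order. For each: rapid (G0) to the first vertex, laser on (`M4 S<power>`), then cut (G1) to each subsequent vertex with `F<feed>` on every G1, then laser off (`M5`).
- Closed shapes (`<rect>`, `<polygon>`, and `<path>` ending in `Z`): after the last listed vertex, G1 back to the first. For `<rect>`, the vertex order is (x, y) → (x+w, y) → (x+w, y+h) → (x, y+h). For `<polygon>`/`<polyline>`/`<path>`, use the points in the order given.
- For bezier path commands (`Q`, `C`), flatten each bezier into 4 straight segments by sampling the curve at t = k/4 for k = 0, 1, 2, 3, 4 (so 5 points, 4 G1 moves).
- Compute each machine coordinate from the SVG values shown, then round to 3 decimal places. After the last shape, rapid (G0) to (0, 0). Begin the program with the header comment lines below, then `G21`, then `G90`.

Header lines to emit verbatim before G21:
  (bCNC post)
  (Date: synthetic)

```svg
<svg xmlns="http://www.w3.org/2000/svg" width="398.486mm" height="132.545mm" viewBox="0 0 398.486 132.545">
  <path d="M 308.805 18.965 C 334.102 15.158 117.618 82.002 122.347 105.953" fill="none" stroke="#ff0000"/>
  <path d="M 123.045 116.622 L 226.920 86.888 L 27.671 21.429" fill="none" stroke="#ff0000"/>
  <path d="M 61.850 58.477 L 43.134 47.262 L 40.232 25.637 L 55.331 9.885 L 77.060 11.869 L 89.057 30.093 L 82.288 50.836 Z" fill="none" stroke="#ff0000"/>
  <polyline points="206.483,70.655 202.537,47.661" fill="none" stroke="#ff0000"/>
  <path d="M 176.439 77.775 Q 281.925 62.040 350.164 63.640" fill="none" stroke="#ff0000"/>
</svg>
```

(bCNC post)
(Date: synthetic)
G21
G90
G0 X308.805 Y113.580
M4 S867
G1 X289.678 Y104.962 F1549
G1 X223.289 Y80.495 F1549
G1 X153.043 Y50.824 F1549
G1 X122.347 Y26.592 F1549
M5
G0 X123.045 Y15.923
M4 S867
G1 X226.920 Y45.657 F1549
G1 X27.671 Y111.116 F1549
M5
G0 X61.850 Y74.068
M4 S867
G1 X43.134 Y85.283 F1549
G1 X40.232 Y106.908 F1549
G1 X55.331 Y122.660 F1549
G1 X77.060 Y120.676 F1549
G1 X89.057 Y102.452 F1549
G1 X82.288 Y81.709 F1549
G1 X61.850 Y74.068 F1549
M5
G0 X206.483 Y61.890
M4 S867
G1 X202.537 Y84.884 F1549
M5
G0 X176.439 Y54.770
M4 S867
G1 X226.854 Y61.554 F1549
G1 X272.613 Y66.171 F1549
G1 X313.717 Y68.622 F1549
G1 X350.164 Y68.905 F1549
M5
G0 X0.000 Y0.000

Since the viewBox matches the mm dimensions, user units are millimetres directly. The only transform is the Y-flip y_m = 132.545 − y_svg.

Shape 1 is a cubic bezier drawn with `<path>`. Its stroke #ff0000 means cut at S867, F1549. After flipping Y the toolpath is (308.805,113.580) → (289.678,104.962) → (223.289,80.495) → (153.043,50.824) → (122.347,26.592).

Shape 2 is a open polyline drawn with `<path>`. Its stroke #ff0000 means cut at S867, F1549. After flipping Y the toolpath is (123.045,15.923) → (226.920,45.657) → (27.671,111.116).

Shape 3 is a regular polygon drawn with `<path>`. Its stroke #ff0000 means cut at S867, F1549. After flipping Y the toolpath is (61.850,74.068) → (43.134,85.283) → (40.232,106.908) → (55.331,122.660) → (77.060,120.676) → (89.057,102.452) → (82.288,81.709) → (61.850,74.068), returning to the start.

Shape 4 is a line segment drawn with `<polyline>`. Its stroke #ff0000 means cut at S867, F1549. After flipping Y the toolpath is (206.483,61.890) → (202.537,84.884).

Shape 5 is a quadratic bezier drawn with `<path>`. Its stroke #ff0000 means cut at S867, F1549. After flipping Y the toolpath is (176.439,54.770) → (226.854,61.554) → (272.613,66.171) → (313.717,68.622) → (350.164,68.905).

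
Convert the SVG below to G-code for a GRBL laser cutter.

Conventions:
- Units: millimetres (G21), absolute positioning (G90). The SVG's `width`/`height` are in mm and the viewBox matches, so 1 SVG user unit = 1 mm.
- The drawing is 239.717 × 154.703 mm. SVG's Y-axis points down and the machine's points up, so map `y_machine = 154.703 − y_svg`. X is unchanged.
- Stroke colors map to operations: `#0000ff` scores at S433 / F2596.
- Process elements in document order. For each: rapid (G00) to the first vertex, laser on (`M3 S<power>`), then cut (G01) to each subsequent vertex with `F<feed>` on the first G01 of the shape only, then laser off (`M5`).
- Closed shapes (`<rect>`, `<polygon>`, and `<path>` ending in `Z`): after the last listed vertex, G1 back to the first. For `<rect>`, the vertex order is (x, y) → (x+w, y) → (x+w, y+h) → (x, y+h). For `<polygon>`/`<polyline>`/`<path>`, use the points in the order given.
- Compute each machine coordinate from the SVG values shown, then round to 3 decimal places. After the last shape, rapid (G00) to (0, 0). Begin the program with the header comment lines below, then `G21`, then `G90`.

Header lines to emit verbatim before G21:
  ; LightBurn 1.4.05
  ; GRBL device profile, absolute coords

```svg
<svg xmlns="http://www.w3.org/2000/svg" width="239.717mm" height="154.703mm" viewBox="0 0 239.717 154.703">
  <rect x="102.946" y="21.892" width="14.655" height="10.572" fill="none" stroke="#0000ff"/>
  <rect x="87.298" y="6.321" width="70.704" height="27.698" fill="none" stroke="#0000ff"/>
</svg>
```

1 u = 1 mm; y_m = 154.703 − y.

[1] `<rect>` rectangle, #0000ff→score S433 F2596: (102.946,132.811) → (117.601,132.811) → (117.601,122.239) → (102.946,122.239) → (102.946,132.811) (closed)

[2] `<rect>` rectangle, #0000ff→score S433 F2596: (87.298,148.382) → (158.002,148.382) → (158.002,120.684) → (87.298,120.684) → (87.298,148.382) (closed)

; LightBurn 1.4.05
; GRBL device profile, absolute coords
G21
G90
G00 X102.946 Y132.811
M3 S433
G01 X117.601 Y132.811 F2596
G01 X117.601 Y122.239
G01 X102.946 Y122.239
G01 X102.946 Y132.811
M5
G00 X87.298 Y148.382
M3 S433
G01 X158.002 Y148.382 F2596
G01 X158.002 Y120.684
G01 X87.298 Y120.684
G01 X87.298 Y148.382
M5
G00 X0.000 Y0.000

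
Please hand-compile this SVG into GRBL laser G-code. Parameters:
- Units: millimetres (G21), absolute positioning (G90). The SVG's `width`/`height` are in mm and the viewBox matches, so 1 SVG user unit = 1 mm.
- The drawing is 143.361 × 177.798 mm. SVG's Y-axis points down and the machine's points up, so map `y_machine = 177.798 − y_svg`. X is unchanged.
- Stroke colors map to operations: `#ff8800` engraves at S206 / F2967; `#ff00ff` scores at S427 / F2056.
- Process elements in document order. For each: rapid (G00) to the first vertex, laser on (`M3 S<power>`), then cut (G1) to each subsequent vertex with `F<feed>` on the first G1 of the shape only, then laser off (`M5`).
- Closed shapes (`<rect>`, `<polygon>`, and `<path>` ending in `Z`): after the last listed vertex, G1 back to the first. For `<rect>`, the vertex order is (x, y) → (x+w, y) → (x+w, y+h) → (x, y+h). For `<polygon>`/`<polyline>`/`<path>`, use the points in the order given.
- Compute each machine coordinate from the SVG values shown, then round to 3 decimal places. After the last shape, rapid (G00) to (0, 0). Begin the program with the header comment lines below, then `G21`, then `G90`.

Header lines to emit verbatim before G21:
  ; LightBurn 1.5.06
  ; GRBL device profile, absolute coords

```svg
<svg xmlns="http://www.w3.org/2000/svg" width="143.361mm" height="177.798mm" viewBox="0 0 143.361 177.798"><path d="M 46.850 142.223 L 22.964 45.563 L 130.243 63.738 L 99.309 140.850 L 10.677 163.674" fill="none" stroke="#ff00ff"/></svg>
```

; LightBurn 1.5.06
; GRBL device profile, absolute coords
G21
G90
G00 X46.850 Y35.575
M3 S427
G1 X22.964 Y132.235 F2056
G1 X130.243 Y114.060
G1 X99.309 Y36.948
G1 X10.677 Y14.124
M5
G00 X0.000 Y0.000

1 u = 1 mm; y_m = 177.798 − y.

[1] `<path>` open polyline, #ff00ff→score S427 F2056: (46.850,35.575) → (22.964,132.235) → (130.243,114.060) → (99.309,36.948) → (10.677,14.124)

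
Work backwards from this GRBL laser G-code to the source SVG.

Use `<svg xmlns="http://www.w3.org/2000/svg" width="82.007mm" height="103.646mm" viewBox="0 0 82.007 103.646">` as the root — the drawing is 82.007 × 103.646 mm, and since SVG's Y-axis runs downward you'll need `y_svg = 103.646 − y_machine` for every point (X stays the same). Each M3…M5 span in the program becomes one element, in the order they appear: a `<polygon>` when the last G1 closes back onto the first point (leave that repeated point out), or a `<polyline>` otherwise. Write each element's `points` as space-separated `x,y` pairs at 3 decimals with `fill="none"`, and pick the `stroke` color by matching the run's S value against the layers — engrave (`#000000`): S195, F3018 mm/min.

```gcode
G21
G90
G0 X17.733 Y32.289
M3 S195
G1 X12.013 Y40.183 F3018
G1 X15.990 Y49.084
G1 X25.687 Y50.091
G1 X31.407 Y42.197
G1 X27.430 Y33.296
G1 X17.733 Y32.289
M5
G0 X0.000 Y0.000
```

Machine Y-up, SVG Y-down with viewBox height 103.646, so y_svg = 103.646 − y_machine; X carries over. Every run uses S195, so all elements get stroke `#000000` (engrave).

Run 1: The run returns to its start, so emit a `<polygon>` with points (Y-flipped): 17.733,71.357 12.013,63.463 15.990,54.562 25.687,53.555 31.407,61.449 27.430,70.350.

<svg xmlns="http://www.w3.org/2000/svg" width="82.007mm" height="103.646mm" viewBox="0 0 82.007 103.646">
  <polygon points="17.733,71.357 12.013,63.463 15.990,54.562 25.687,53.555 31.407,61.449 27.430,70.350" fill="none" stroke="#000000"/>
</svg>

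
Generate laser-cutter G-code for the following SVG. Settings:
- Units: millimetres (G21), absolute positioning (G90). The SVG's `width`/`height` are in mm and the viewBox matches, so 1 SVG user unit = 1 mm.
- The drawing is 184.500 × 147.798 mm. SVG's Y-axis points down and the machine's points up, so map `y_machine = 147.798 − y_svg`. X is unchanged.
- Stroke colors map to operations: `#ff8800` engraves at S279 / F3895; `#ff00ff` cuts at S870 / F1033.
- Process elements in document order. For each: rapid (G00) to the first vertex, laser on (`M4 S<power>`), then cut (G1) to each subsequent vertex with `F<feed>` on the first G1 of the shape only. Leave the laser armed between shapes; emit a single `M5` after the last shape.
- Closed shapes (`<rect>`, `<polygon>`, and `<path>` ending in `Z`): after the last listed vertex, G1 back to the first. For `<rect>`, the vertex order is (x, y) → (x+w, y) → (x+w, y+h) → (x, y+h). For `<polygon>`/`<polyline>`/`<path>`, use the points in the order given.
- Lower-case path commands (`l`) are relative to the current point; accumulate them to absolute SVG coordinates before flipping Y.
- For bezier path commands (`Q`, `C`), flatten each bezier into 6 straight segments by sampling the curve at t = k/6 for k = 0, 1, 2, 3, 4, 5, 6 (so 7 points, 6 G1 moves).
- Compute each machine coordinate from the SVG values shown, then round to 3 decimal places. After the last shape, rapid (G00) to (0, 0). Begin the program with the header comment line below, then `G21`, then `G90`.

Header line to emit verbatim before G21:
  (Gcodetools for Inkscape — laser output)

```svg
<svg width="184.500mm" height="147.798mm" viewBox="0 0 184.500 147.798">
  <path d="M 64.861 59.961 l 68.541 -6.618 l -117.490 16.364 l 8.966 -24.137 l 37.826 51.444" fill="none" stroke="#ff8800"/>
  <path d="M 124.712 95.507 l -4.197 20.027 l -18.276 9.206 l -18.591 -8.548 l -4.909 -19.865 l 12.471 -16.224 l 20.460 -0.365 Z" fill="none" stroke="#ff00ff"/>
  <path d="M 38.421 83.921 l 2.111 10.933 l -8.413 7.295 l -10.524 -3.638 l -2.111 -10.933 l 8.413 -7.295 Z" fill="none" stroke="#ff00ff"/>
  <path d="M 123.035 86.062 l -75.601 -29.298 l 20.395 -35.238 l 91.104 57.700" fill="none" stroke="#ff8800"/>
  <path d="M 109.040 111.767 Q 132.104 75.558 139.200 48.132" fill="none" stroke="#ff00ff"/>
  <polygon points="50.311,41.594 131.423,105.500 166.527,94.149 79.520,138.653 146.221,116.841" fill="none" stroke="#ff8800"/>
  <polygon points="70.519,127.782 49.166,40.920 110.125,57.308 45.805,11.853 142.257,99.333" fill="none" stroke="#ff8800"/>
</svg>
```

(Gcodetools for Inkscape — laser output)
G21
G90
G00 X64.861 Y87.837
M4 S279
G1 X133.402 Y94.455 F3895
G1 X15.912 Y78.091
G1 X24.878 Y102.228
G1 X62.704 Y50.784
G00 X124.712 Y52.291
M4 S870
G1 X120.515 Y32.264 F1033
G1 X102.239 Y23.058
G1 X83.648 Y31.606
G1 X78.739 Y51.471
G1 X91.210 Y67.695
G1 X111.670 Y68.060
G1 X124.712 Y52.291
G00 X38.421 Y63.877
M4 S870
G1 X40.532 Y52.944 F1033
G1 X32.119 Y45.649
G1 X21.595 Y49.287
G1 X19.484 Y60.220
G1 X27.897 Y67.515
G1 X38.421 Y63.877
G00 X123.035 Y61.736
M4 S279
G1 X47.434 Y91.034 F3895
G1 X67.829 Y126.272
G1 X158.933 Y68.572
G00 X109.040 Y36.031
M4 S870
G1 X116.284 Y47.857 F1033
G1 X122.642 Y59.194
G1 X128.112 Y70.044
G1 X132.695 Y80.406
G1 X136.391 Y90.280
G1 X139.200 Y99.666
G00 X50.311 Y106.204
M4 S279
G1 X131.423 Y42.298 F3895
G1 X166.527 Y53.649
G1 X79.520 Y9.145
G1 X146.221 Y30.957
G1 X50.311 Y106.204
G00 X70.519 Y20.016
M4 S279
G1 X49.166 Y106.878 F3895
G1 X110.125 Y90.490
G1 X45.805 Y135.945
G1 X142.257 Y48.465
G1 X70.519 Y20.016
M5
G00 X0.000 Y0.000

Since the viewBox matches the mm dimensions, user units are millimetres directly. The only transform is the Y-flip y_m = 147.798 − y_svg.

Shape 1 is a open polyline drawn with `<path>`. Its stroke #ff8800 means engrave at S279, F3895. After flipping Y the toolpath is (64.861,87.837) → (133.402,94.455) → (15.912,78.091) → (24.878,102.228) → (62.704,50.784).

Shape 2 is a regular polygon drawn with `<path>`. Its stroke #ff00ff means cut at S870, F1033. After flipping Y the toolpath is (124.712,52.291) → (120.515,32.264) → (102.239,23.058) → (83.648,31.606) → (78.739,51.471) → (91.210,67.695) → (111.670,68.060) → (124.712,52.291), returning to the start.

Shape 3 is a regular polygon drawn with `<path>`. Its stroke #ff00ff means cut at S870, F1033. After flipping Y the toolpath is (38.421,63.877) → (40.532,52.944) → (32.119,45.649) → (21.595,49.287) → (19.484,60.220) → (27.897,67.515) → (38.421,63.877), returning to the start.

Shape 4 is a open polyline drawn with `<path>`. Its stroke #ff8800 means engrave at S279, F3895. After flipping Y the toolpath is (123.035,61.736) → (47.434,91.034) → (67.829,126.272) → (158.933,68.572).

Shape 5 is a quadratic bezier drawn with `<path>`. Its stroke #ff00ff means cut at S870, F1033. After flipping Y the toolpath is (109.040,36.031) → (116.284,47.857) → (122.642,59.194) → (128.112,70.044) → (132.695,80.406) → (136.391,90.280) → (139.200,99.666).

Shape 6 is a closed polygon drawn with `<polygon>`. Its stroke #ff8800 means engrave at S279, F3895. After flipping Y the toolpath is (50.311,106.204) → (131.423,42.298) → (166.527,53.649) → (79.520,9.145) → (146.221,30.957) → (50.311,106.204), returning to the start.

Shape 7 is a closed polygon drawn with `<polygon>`. Its stroke #ff8800 means engrave at S279, F3895. After flipping Y the toolpath is (70.519,20.016) → (49.166,106.878) → (110.125,90.490) → (45.805,135.945) → (142.257,48.465) → (70.519,20.016), returning to the start.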